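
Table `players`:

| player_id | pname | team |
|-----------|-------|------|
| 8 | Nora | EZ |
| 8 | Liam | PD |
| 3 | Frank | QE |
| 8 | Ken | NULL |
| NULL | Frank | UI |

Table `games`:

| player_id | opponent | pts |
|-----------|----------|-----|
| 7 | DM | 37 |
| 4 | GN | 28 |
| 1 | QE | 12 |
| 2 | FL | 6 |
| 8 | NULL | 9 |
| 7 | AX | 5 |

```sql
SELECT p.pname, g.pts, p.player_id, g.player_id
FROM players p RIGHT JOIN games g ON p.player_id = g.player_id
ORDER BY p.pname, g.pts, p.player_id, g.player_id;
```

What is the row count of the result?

RIGHT JOIN keeps every row from `games`; unmatched rows get NULL for `players`'s columns.
Matching on p.player_id = g.player_id. A NULL in a compared column never satisfies the condition.
- p row (player_id=8): matches 1 g row(s) → 1 output row(s).
- p row (player_id=8): matches 1 g row(s) → 1 output row(s).
- p row (player_id=3): no match.
- p row (player_id=8): matches 1 g row(s) → 1 output row(s).
- p row (player_id=NULL): no match.
- 5 row(s) from g found no p partner → padded with NULL.
Total: 3 matched + 5 padded = 8 rows.

8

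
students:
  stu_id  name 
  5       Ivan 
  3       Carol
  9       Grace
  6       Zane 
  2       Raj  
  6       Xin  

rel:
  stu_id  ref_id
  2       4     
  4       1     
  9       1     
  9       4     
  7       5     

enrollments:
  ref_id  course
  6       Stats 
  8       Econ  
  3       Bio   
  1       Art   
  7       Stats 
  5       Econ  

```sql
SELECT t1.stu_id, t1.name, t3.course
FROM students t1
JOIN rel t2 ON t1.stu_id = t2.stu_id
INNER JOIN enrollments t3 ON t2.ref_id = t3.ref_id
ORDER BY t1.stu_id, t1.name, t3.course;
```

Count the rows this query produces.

Joins associate left-to-right: students INNER JOIN rel on stu_id gives 3 intermediate row(s).
Then INNER JOIN `enrollments t3` on ref_id: keep only rows whose t2.ref_id appears in t3.
Result: 1 row(s).

1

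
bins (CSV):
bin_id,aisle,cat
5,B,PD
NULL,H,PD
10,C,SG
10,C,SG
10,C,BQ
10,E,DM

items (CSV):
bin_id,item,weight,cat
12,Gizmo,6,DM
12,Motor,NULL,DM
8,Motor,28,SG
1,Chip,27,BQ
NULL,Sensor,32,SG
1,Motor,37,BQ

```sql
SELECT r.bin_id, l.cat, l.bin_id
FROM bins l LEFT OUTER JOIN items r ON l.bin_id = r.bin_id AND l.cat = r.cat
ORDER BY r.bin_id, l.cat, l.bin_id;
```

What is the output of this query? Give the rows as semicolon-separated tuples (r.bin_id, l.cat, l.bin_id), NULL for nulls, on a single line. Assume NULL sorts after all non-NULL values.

(NULL, BQ, 10); (NULL, DM, 10); (NULL, PD, 5); (NULL, PD, NULL); (NULL, SG, 10); (NULL, SG, 10)

LEFT JOIN keeps every row from `bins`; unmatched rows get NULL for `items`'s columns.
Matching on l.bin_id = r.bin_id AND l.cat = r.cat. A NULL in a compared column never satisfies the condition.
Matched pairs: 0; unmatched l rows kept: 6.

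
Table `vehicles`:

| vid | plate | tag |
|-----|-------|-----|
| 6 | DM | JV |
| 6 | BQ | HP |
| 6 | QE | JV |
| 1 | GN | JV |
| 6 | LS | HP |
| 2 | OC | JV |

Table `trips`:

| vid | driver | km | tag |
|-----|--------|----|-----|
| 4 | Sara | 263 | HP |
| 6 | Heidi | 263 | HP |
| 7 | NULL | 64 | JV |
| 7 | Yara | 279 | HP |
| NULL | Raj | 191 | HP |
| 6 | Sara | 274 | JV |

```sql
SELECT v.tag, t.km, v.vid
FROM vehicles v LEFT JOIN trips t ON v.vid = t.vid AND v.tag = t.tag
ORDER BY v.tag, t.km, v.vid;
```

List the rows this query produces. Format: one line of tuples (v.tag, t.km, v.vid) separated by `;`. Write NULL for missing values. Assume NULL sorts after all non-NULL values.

(HP, 263, 6); (HP, 263, 6); (JV, 274, 6); (JV, 274, 6); (JV, NULL, 1); (JV, NULL, 2)

LEFT JOIN keeps every row from `vehicles`; unmatched rows get NULL for `trips`'s columns.
Matching on v.vid = t.vid AND v.tag = t.tag. A NULL in a compared column never satisfies the condition.
- vid=6, tag=JV: 1 matching t row(s), so 1 row(s) emitted.
- vid=6, tag=HP: 1 matching t row(s), so 1 row(s) emitted.
- vid=6, tag=JV: 1 matching t row(s), so 1 row(s) emitted.
- vid=1, tag=JV: no t row matches, row kept with t columns NULL.
- vid=6, tag=HP: 1 matching t row(s), so 1 row(s) emitted.
- vid=2, tag=JV: no t row matches, row kept with t columns NULL.
After projecting and ordering:
v.tag | t.km | v.vid
HP | 263 | 6
HP | 263 | 6
JV | 274 | 6
JV | 274 | 6
JV | NULL | 1
JV | NULL | 2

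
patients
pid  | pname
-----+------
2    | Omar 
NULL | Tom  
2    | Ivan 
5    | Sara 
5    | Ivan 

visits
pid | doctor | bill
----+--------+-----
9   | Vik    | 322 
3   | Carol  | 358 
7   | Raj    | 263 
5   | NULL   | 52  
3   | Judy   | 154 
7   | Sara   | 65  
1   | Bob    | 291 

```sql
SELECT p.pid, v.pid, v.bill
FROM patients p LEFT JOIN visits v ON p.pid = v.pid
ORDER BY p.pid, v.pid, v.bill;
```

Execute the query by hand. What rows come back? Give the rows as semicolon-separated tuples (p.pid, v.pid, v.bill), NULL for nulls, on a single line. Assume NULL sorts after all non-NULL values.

LEFT JOIN keeps every row from `patients`; unmatched rows get NULL for `visits`'s columns.
Matching on p.pid = v.pid. A NULL in a compared column never satisfies the condition.
- pid=2: no v row matches, row kept with v columns NULL.
- pid=NULL: no v row matches, row kept with v columns NULL.
- pid=2: no v row matches, row kept with v columns NULL.
- pid=5: 1 matching v row(s), so 1 row(s) emitted.
- pid=5: 1 matching v row(s), so 1 row(s) emitted.
After projecting and ordering:
p.pid | v.pid | v.bill
2 | NULL | NULL
2 | NULL | NULL
5 | 5 | 52
5 | 5 | 52
NULL | NULL | NULL

(2, NULL, NULL); (2, NULL, NULL); (5, 5, 52); (5, 5, 52); (NULL, NULL, NULL)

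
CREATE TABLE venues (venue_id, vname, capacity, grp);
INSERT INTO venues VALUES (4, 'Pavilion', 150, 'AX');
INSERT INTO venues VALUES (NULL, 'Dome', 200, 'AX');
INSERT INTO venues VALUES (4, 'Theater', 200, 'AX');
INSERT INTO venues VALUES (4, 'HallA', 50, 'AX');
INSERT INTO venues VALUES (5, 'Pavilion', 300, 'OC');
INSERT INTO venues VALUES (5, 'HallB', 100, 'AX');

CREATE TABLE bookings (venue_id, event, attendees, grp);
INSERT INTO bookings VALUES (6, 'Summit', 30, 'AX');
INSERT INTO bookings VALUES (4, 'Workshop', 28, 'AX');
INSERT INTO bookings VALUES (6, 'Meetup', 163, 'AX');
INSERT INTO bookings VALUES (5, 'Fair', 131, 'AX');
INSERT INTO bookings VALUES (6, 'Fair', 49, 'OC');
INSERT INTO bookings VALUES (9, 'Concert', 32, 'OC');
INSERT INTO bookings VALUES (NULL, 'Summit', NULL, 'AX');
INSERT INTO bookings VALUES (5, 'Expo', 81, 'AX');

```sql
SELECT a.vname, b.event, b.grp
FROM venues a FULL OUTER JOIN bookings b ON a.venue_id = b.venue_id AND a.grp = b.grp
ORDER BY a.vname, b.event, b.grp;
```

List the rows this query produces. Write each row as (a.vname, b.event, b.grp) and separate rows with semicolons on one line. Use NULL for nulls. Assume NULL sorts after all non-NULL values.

(Dome, NULL, NULL); (HallA, Workshop, AX); (HallB, Expo, AX); (HallB, Fair, AX); (Pavilion, Workshop, AX); (Pavilion, NULL, NULL); (Theater, Workshop, AX); (NULL, Concert, OC); (NULL, Fair, OC); (NULL, Meetup, AX); (NULL, Summit, AX); (NULL, Summit, AX)

FULL OUTER JOIN keeps every row from both sides; unmatched rows get NULL for the other side's columns.
Matching on a.venue_id = b.venue_id AND a.grp = b.grp. A NULL in a compared column never satisfies the condition.
- a (venue_id=4, grp=AX) pairs with 1 row(s) of b.
- a (venue_id=NULL, grp=AX) has no partner → padded with NULL.
- a (venue_id=4, grp=AX) pairs with 1 row(s) of b.
- a (venue_id=4, grp=AX) pairs with 1 row(s) of b.
- a (venue_id=5, grp=OC) has no partner → padded with NULL.
- a (venue_id=5, grp=AX) pairs with 2 row(s) of b.
- 5 b row(s) had no a match → kept, a columns NULL.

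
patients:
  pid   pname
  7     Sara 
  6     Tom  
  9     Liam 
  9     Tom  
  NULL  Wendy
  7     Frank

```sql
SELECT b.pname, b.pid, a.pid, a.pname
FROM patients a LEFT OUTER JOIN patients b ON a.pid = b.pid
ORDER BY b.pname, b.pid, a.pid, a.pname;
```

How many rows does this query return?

10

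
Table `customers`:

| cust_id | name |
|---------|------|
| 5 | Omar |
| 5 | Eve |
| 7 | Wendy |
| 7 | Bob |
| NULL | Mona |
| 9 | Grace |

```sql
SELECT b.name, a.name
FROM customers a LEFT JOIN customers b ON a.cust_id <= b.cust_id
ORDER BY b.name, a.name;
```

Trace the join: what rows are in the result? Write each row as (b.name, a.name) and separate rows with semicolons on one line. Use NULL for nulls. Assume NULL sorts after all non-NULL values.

LEFT JOIN keeps every row from `customers a`; unmatched rows get NULL for `customers b`'s columns.
Matching on a.cust_id <= b.cust_id. A NULL in a compared column never satisfies the condition.
- a row (cust_id=5): matches 5 b row(s) → 5 output row(s).
- a row (cust_id=5): matches 5 b row(s) → 5 output row(s).
- a row (cust_id=7): matches 3 b row(s) → 3 output row(s).
- a row (cust_id=7): matches 3 b row(s) → 3 output row(s).
- a row (cust_id=NULL): no match → kept, b columns NULL.
- a row (cust_id=9): matches 1 b row(s) → 1 output row(s).

(Bob, Bob); (Bob, Eve); (Bob, Omar); (Bob, Wendy); (Eve, Eve); (Eve, Omar); (Grace, Bob); (Grace, Eve); (Grace, Grace); (Grace, Omar); (Grace, Wendy); (Omar, Eve); (Omar, Omar); (Wendy, Bob); (Wendy, Eve); (Wendy, Omar); (Wendy, Wendy); (NULL, Mona)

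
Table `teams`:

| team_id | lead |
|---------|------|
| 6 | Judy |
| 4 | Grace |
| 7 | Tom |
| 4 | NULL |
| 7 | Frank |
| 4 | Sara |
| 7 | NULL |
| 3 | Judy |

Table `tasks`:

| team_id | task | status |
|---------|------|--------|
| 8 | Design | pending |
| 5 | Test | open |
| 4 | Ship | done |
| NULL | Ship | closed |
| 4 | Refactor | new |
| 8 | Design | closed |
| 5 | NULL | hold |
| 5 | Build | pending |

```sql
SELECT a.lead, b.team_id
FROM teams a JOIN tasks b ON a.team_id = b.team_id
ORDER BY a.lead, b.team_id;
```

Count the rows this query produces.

6

INNER JOIN keeps only pairs where the ON condition holds.
Matching on a.team_id = b.team_id. A NULL in a compared column never satisfies the condition.
Matched pairs: 6.
Total: 6 rows.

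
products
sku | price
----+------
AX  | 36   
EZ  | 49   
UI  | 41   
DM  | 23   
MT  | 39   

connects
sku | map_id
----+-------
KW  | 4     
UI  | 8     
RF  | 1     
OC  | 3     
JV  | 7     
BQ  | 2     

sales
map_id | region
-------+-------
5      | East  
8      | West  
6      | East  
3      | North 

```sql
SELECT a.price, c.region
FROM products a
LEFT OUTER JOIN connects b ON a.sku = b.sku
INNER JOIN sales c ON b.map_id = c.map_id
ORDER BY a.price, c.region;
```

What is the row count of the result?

Joins associate left-to-right: products LEFT JOIN connects on sku gives 5 intermediate row(s).
Then INNER JOIN `sales c` on map_id: keep only rows whose b.map_id appears in c.
Result: 1 row(s).

1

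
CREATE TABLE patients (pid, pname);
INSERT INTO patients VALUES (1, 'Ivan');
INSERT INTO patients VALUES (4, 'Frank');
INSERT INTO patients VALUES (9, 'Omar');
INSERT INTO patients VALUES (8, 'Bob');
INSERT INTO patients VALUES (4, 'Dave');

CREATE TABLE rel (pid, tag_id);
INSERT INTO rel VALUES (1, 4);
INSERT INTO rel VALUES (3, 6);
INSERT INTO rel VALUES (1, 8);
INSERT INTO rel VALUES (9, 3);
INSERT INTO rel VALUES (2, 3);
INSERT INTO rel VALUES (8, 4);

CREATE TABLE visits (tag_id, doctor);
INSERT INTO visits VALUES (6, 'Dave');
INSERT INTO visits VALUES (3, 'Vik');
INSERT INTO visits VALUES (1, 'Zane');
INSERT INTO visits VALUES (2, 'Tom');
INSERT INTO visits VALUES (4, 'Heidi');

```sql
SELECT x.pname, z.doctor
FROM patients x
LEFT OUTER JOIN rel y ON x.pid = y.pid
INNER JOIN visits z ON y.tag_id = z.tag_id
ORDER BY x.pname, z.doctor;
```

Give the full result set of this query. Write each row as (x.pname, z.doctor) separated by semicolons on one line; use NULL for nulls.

Joins associate left-to-right: patients LEFT JOIN rel on pid gives 6 intermediate row(s).
Then INNER JOIN `visits z` on tag_id: keep only rows whose y.tag_id appears in z.

(Bob, Heidi); (Ivan, Heidi); (Omar, Vik)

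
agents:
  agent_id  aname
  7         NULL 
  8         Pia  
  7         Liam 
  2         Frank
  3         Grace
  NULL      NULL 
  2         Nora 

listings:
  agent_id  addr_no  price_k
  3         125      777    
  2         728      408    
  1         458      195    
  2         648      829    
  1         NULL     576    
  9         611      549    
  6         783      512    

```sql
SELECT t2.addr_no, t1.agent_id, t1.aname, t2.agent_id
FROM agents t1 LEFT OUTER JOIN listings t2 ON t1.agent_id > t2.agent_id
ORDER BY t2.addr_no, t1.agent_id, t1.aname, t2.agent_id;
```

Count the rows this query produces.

27

LEFT JOIN keeps every row from `agents`; unmatched rows get NULL for `listings`'s columns.
Matching on t1.agent_id > t2.agent_id. A NULL in a compared column never satisfies the condition.
Matched pairs: 26; unmatched t1 rows kept: 1.
Total: 26 matched + 1 padded = 27 rows.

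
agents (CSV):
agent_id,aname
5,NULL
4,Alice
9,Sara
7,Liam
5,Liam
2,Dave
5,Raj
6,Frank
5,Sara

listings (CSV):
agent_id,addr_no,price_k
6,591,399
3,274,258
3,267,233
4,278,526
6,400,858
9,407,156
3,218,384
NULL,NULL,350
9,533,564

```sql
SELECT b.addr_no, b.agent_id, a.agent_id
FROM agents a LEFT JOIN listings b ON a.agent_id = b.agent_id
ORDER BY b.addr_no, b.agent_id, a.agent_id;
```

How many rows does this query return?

11

LEFT JOIN keeps every row from `agents`; unmatched rows get NULL for `listings`'s columns.
Matching on a.agent_id = b.agent_id. A NULL in a compared column never satisfies the condition.
Matched pairs: 5; unmatched a rows kept: 6.
Total: 5 matched + 6 padded = 11 rows.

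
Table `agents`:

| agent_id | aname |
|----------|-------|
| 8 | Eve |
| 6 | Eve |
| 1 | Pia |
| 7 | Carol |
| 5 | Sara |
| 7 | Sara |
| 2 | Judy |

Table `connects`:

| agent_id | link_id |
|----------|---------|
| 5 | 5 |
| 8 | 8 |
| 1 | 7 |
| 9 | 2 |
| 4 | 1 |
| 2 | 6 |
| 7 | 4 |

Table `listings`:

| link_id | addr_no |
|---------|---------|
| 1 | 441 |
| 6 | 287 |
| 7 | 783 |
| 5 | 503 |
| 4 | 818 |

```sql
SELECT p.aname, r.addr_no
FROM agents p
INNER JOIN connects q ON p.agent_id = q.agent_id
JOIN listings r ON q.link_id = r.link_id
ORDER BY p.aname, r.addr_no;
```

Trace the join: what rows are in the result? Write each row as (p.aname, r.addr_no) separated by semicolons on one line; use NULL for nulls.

Evaluate left to right. First `agents p INNER JOIN connects q` on agent_id: 6 row(s).
Then INNER JOIN `listings r` on link_id: keep only rows whose q.link_id appears in r.

(Carol, 818); (Judy, 287); (Pia, 783); (Sara, 503); (Sara, 818)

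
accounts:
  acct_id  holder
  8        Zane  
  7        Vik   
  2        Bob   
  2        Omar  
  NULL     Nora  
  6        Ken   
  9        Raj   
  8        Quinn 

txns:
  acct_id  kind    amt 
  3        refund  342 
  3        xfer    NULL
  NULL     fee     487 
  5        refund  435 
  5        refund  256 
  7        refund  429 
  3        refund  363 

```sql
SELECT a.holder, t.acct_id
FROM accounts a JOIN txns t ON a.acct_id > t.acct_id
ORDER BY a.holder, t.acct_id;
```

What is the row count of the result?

28

INNER JOIN keeps only pairs where the ON condition holds.
Matching on a.acct_id > t.acct_id. A NULL in a compared column never satisfies the condition.
Matched pairs: 28.
Total: 28 rows.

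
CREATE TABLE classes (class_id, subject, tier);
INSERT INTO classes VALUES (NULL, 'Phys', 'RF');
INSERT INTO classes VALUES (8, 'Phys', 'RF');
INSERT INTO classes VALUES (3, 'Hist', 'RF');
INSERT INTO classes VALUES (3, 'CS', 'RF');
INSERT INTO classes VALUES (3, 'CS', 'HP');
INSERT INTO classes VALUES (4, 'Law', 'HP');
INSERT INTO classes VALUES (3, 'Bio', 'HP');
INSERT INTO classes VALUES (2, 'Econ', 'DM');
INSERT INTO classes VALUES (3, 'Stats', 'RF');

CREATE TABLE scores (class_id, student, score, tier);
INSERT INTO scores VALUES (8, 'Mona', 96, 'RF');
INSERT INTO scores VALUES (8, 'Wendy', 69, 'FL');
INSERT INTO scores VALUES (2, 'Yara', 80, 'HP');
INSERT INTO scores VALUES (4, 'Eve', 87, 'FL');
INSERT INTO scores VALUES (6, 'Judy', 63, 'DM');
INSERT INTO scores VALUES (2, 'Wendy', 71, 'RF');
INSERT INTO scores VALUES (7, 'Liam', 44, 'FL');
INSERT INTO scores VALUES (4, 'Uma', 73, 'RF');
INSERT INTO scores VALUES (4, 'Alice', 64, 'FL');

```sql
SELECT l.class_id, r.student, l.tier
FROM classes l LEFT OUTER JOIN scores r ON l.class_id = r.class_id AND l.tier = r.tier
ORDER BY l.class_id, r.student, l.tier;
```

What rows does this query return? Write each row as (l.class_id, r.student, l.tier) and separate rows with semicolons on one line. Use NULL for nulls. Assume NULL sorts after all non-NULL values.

(2, NULL, DM); (3, NULL, HP); (3, NULL, HP); (3, NULL, RF); (3, NULL, RF); (3, NULL, RF); (4, NULL, HP); (8, Mona, RF); (NULL, NULL, RF)

LEFT JOIN keeps every row from `classes`; unmatched rows get NULL for `scores`'s columns.
Matching on l.class_id = r.class_id AND l.tier = r.tier. A NULL in a compared column never satisfies the condition.
- l row (class_id=NULL, tier=RF): no match → kept, r columns NULL.
- l row (class_id=8, tier=RF): matches 1 r row(s) → 1 output row(s).
- l row (class_id=3, tier=RF): no match → kept, r columns NULL.
- l row (class_id=3, tier=RF): no match → kept, r columns NULL.
- l row (class_id=3, tier=HP): no match → kept, r columns NULL.
- l row (class_id=4, tier=HP): no match → kept, r columns NULL.
- l row (class_id=3, tier=HP): no match → kept, r columns NULL.
- l row (class_id=2, tier=DM): no match → kept, r columns NULL.
- l row (class_id=3, tier=RF): no match → kept, r columns NULL.
After projecting and ordering:
l.class_id | r.student | l.tier
2 | NULL | DM
3 | NULL | HP
3 | NULL | HP
3 | NULL | RF
3 | NULL | RF
3 | NULL | RF
4 | NULL | HP
8 | Mona | RF
NULL | NULL | RF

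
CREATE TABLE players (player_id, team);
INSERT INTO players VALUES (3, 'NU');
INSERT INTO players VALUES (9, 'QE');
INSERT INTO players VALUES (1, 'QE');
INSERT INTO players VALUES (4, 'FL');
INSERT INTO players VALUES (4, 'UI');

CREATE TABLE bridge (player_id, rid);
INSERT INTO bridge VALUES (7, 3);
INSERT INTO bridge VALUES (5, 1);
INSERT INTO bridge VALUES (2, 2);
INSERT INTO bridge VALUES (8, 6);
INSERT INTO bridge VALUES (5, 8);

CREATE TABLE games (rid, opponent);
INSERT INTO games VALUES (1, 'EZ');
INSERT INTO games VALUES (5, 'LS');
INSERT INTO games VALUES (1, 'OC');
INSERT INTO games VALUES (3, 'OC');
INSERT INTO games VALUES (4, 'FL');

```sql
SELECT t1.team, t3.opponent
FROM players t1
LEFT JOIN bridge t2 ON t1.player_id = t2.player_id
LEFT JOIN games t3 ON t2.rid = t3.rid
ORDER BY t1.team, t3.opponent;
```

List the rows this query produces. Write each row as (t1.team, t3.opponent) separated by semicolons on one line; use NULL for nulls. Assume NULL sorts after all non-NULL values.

(FL, NULL); (NU, NULL); (QE, NULL); (QE, NULL); (UI, NULL)

Joins associate left-to-right: players LEFT JOIN bridge on player_id gives 5 intermediate row(s).
Then LEFT JOIN `games t3` on rid: each of those 5 rows is kept; rows whose t2.rid has no match in t3 get NULL for t3's columns.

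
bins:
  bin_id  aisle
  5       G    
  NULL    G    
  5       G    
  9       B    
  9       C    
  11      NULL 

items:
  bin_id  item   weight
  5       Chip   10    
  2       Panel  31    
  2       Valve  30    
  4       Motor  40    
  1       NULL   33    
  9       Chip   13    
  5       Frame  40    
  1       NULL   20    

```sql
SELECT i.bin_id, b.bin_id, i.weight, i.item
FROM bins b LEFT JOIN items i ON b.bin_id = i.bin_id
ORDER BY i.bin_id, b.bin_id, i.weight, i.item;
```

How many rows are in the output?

8

LEFT JOIN keeps every row from `bins`; unmatched rows get NULL for `items`'s columns.
Matching on b.bin_id = i.bin_id. A NULL in a compared column never satisfies the condition.
- b (bin_id=5) pairs with 2 row(s) of i.
- b (bin_id=NULL) has no partner → padded with NULL.
- b (bin_id=5) pairs with 2 row(s) of i.
- b (bin_id=9) pairs with 1 row(s) of i.
- b (bin_id=9) pairs with 1 row(s) of i.
- b (bin_id=11) has no partner → padded with NULL.
Total: 6 matched + 2 padded = 8 rows.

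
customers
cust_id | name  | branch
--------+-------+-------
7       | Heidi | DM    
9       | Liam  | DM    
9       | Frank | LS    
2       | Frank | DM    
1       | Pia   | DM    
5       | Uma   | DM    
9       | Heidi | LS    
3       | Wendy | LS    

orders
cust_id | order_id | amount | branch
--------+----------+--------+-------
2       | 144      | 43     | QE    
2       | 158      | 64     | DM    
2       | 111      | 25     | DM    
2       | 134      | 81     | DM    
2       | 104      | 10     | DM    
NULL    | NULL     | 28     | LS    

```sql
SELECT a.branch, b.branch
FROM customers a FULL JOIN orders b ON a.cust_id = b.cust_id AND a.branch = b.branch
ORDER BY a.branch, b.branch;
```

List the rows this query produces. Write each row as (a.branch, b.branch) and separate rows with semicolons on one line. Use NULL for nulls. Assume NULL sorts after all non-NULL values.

(DM, DM); (DM, DM); (DM, DM); (DM, DM); (DM, NULL); (DM, NULL); (DM, NULL); (DM, NULL); (LS, NULL); (LS, NULL); (LS, NULL); (NULL, LS); (NULL, QE)

FULL OUTER JOIN keeps every row from both sides; unmatched rows get NULL for the other side's columns.
Matching on a.cust_id = b.cust_id AND a.branch = b.branch. A NULL in a compared column never satisfies the condition.
- cust_id=7, branch=DM: no b row matches, row kept with b columns NULL.
- cust_id=9, branch=DM: no b row matches, row kept with b columns NULL.
- cust_id=9, branch=LS: no b row matches, row kept with b columns NULL.
- cust_id=2, branch=DM: 4 matching b row(s), so 4 row(s) emitted.
- cust_id=1, branch=DM: no b row matches, row kept with b columns NULL.
- cust_id=5, branch=DM: no b row matches, row kept with b columns NULL.
- cust_id=9, branch=LS: no b row matches, row kept with b columns NULL.
- cust_id=3, branch=LS: no b row matches, row kept with b columns NULL.
- 2 b row(s) had no a match → kept, a columns NULL.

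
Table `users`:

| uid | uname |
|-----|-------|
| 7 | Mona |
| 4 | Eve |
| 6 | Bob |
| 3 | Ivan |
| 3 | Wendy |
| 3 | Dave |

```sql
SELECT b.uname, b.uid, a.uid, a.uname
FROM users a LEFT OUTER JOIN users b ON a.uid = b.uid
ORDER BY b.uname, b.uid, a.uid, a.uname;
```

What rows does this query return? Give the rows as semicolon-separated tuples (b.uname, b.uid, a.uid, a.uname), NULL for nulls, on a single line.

LEFT JOIN keeps every row from `users a`; unmatched rows get NULL for `users b`'s columns.
Matching on a.uid = b.uid.
Matched pairs: 12; unmatched a rows kept: 0.

(Bob, 6, 6, Bob); (Dave, 3, 3, Dave); (Dave, 3, 3, Ivan); (Dave, 3, 3, Wendy); (Eve, 4, 4, Eve); (Ivan, 3, 3, Dave); (Ivan, 3, 3, Ivan); (Ivan, 3, 3, Wendy); (Mona, 7, 7, Mona); (Wendy, 3, 3, Dave); (Wendy, 3, 3, Ivan); (Wendy, 3, 3, Wendy)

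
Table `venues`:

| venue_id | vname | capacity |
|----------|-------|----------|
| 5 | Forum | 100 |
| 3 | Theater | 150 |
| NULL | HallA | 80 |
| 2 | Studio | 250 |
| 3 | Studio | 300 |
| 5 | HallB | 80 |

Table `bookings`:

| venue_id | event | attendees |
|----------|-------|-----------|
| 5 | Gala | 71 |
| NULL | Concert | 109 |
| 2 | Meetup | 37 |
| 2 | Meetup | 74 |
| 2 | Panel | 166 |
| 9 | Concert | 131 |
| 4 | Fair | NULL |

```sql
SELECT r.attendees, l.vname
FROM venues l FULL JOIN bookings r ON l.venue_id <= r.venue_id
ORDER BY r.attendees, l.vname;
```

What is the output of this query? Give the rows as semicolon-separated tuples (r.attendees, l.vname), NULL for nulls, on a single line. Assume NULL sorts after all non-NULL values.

(37, Studio); (71, Forum); (71, HallB); (71, Studio); (71, Studio); (71, Theater); (74, Studio); (109, NULL); (131, Forum); (131, HallB); (131, Studio); (131, Studio); (131, Theater); (166, Studio); (NULL, HallA); (NULL, Studio); (NULL, Studio); (NULL, Theater)

FULL OUTER JOIN keeps every row from both sides; unmatched rows get NULL for the other side's columns.
Matching on l.venue_id <= r.venue_id. A NULL in a compared column never satisfies the condition.
- l[0] venue_id=5 → 2 match(es) in r → 2 row(s).
- l[1] venue_id=3 → 3 match(es) in r → 3 row(s).
- l[2] venue_id=NULL → no match; kept with NULLs on the r side.
- l[3] venue_id=2 → 6 match(es) in r → 6 row(s).
- l[4] venue_id=3 → 3 match(es) in r → 3 row(s).
- l[5] venue_id=5 → 2 match(es) in r → 2 row(s).
- 1 r row(s) had no l match → kept, l columns NULL.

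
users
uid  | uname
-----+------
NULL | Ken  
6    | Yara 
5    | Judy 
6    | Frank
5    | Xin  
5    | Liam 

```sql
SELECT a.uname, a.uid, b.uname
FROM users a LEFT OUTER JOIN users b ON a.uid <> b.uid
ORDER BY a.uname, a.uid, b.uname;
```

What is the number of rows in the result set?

13

LEFT JOIN keeps every row from `users a`; unmatched rows get NULL for `users b`'s columns.
Matching on a.uid <> b.uid. A NULL in a compared column never satisfies the condition.
Matched pairs: 12; unmatched a rows kept: 1.
Total: 12 matched + 1 padded = 13 rows.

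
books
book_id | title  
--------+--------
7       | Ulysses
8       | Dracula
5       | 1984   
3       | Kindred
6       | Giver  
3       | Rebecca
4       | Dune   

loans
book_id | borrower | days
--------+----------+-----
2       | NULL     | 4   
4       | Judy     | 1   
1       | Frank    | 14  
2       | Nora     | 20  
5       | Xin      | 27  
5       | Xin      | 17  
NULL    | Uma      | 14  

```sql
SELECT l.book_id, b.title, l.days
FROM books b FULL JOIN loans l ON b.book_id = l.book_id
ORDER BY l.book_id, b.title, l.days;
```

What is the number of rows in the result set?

12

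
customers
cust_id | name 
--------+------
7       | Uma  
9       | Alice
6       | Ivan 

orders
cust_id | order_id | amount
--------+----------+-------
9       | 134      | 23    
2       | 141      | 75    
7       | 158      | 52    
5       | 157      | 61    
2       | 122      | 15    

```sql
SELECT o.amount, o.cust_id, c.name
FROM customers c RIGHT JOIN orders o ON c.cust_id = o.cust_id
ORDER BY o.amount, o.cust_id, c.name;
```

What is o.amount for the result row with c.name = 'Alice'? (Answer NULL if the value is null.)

23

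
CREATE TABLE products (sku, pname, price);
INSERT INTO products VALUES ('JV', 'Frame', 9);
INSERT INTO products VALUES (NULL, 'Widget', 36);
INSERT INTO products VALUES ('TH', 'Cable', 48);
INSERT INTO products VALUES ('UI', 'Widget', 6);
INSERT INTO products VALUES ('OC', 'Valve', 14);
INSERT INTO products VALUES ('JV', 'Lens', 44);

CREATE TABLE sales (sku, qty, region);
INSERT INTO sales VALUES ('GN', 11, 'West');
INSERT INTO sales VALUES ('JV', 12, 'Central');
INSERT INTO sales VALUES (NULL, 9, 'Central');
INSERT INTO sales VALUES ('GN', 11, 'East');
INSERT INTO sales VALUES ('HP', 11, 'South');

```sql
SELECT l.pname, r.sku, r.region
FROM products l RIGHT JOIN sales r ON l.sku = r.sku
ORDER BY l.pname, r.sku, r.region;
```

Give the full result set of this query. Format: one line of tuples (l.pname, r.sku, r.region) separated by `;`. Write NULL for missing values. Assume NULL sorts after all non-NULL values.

RIGHT JOIN keeps every row from `sales`; unmatched rows get NULL for `products`'s columns.
Matching on l.sku = r.sku. A NULL in a compared column never satisfies the condition.
- l (sku=JV) pairs with 1 row(s) of r.
- l (sku=NULL) has no partner in r.
- l (sku=TH) has no partner in r.
- l (sku=UI) has no partner in r.
- l (sku=OC) has no partner in r.
- l (sku=JV) pairs with 1 row(s) of r.
- 4 row(s) from r found no l partner → padded with NULL.
After projecting and ordering:
l.pname | r.sku | r.region
Frame | JV | Central
Lens | JV | Central
NULL | GN | East
NULL | GN | West
NULL | HP | South
NULL | NULL | Central

(Frame, JV, Central); (Lens, JV, Central); (NULL, GN, East); (NULL, GN, West); (NULL, HP, South); (NULL, NULL, Central)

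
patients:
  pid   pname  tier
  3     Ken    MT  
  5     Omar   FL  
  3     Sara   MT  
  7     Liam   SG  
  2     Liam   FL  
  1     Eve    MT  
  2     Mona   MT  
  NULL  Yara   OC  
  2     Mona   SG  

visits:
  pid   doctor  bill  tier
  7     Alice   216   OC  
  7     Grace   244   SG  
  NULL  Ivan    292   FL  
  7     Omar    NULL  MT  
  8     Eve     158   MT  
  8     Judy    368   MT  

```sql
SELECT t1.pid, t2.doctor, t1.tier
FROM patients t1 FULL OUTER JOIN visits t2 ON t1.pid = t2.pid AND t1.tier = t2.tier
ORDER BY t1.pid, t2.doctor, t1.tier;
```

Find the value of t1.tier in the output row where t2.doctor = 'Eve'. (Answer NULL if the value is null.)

FULL OUTER JOIN keeps every row from both sides; unmatched rows get NULL for the other side's columns.
Matching on t1.pid = t2.pid AND t1.tier = t2.tier. A NULL in a compared column never satisfies the condition.
Matched pairs: 1; unmatched t1 rows kept: 8; unmatched t2 rows kept: 5.

NULL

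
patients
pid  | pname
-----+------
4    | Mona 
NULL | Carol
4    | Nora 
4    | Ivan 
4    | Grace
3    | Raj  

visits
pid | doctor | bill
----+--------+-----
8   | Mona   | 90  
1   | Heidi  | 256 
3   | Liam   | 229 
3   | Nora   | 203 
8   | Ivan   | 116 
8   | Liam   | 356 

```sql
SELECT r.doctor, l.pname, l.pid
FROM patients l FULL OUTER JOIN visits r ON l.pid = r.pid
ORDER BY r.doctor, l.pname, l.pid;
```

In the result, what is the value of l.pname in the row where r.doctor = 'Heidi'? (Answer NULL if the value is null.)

NULL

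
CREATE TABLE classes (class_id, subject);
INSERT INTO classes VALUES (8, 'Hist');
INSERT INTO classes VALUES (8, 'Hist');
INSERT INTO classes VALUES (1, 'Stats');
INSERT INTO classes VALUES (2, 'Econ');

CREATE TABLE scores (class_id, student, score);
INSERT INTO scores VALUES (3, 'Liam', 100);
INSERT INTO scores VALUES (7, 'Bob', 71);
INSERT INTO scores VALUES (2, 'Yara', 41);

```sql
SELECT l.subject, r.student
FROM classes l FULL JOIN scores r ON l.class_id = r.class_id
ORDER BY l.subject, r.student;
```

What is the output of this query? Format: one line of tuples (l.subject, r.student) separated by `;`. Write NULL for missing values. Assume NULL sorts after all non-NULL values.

(Econ, Yara); (Hist, NULL); (Hist, NULL); (Stats, NULL); (NULL, Bob); (NULL, Liam)

FULL OUTER JOIN keeps every row from both sides; unmatched rows get NULL for the other side's columns.
Matching on l.class_id = r.class_id.
Matched pairs: 1; unmatched l rows kept: 3; unmatched r rows kept: 2.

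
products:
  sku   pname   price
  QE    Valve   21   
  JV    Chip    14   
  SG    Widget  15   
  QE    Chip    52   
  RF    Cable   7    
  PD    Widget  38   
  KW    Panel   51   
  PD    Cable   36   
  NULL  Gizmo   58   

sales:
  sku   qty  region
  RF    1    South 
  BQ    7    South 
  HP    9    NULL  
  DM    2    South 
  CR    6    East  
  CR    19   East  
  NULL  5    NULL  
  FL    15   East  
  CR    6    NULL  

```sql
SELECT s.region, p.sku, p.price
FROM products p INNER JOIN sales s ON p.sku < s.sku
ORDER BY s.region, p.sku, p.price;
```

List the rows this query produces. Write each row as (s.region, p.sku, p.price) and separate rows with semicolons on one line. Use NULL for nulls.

INNER JOIN keeps only pairs where the ON condition holds.
Matching on p.sku < s.sku. A NULL in a compared column never satisfies the condition.
- p row (sku=QE): matches 1 s row(s) → 1 output row(s).
- p row (sku=JV): matches 1 s row(s) → 1 output row(s).
- p row (sku=SG): no match → dropped.
- p row (sku=QE): matches 1 s row(s) → 1 output row(s).
- p row (sku=RF): no match → dropped.
- p row (sku=PD): matches 1 s row(s) → 1 output row(s).
- p row (sku=KW): matches 1 s row(s) → 1 output row(s).
- p row (sku=PD): matches 1 s row(s) → 1 output row(s).
- p row (sku=NULL): no match → dropped.
After projecting and ordering:
s.region | p.sku | p.price
South | JV | 14
South | KW | 51
South | PD | 36
South | PD | 38
South | QE | 21
South | QE | 52

(South, JV, 14); (South, KW, 51); (South, PD, 36); (South, PD, 38); (South, QE, 21); (South, QE, 52)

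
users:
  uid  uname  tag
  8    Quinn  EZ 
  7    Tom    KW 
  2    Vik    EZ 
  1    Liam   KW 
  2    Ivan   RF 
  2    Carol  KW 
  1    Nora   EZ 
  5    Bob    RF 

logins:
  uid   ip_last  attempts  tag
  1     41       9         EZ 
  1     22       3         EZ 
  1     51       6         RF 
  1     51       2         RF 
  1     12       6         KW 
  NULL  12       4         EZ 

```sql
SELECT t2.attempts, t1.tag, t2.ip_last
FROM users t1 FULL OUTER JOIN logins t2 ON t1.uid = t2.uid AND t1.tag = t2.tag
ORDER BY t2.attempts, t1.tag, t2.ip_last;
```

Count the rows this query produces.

12

FULL OUTER JOIN keeps every row from both sides; unmatched rows get NULL for the other side's columns.
Matching on t1.uid = t2.uid AND t1.tag = t2.tag. A NULL in a compared column never satisfies the condition.
- t1 row (uid=8, tag=EZ): no match → kept, t2 columns NULL.
- t1 row (uid=7, tag=KW): no match → kept, t2 columns NULL.
- t1 row (uid=2, tag=EZ): no match → kept, t2 columns NULL.
- t1 row (uid=1, tag=KW): matches 1 t2 row(s) → 1 output row(s).
- t1 row (uid=2, tag=RF): no match → kept, t2 columns NULL.
- t1 row (uid=2, tag=KW): no match → kept, t2 columns NULL.
- t1 row (uid=1, tag=EZ): matches 2 t2 row(s) → 2 output row(s).
- t1 row (uid=5, tag=RF): no match → kept, t2 columns NULL.
- 3 t2 row(s) had no t1 match → kept, t1 columns NULL.
Total: 3 matched + 9 padded = 12 rows.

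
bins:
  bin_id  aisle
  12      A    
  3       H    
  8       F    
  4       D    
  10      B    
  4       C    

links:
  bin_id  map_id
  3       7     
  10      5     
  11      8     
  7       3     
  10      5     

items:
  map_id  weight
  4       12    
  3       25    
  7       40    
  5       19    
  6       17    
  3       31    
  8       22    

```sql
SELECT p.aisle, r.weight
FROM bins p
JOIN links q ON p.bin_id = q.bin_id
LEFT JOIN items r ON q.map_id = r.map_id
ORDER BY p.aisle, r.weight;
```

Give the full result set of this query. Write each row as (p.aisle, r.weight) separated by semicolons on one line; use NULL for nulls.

(B, 19); (B, 19); (H, 40)

Step 1 — p INNER JOIN q on bin_id → 3 row(s).
Then LEFT JOIN `items r` on map_id: each of those 3 rows is kept; rows whose q.map_id has no match in r get NULL for r's columns.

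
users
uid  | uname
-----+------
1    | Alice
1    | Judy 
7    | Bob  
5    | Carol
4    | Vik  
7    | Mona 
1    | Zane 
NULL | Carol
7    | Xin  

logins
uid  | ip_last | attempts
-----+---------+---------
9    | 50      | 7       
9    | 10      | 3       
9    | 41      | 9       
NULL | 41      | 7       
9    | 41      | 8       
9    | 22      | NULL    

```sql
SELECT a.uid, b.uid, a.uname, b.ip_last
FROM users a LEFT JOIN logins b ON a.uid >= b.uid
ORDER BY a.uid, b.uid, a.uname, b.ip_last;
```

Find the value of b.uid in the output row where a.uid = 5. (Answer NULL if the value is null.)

NULL

LEFT JOIN keeps every row from `users`; unmatched rows get NULL for `logins`'s columns.
Matching on a.uid >= b.uid. A NULL in a compared column never satisfies the condition.
- a[0] uid=1 → no match; kept with NULLs on the b side.
- a[1] uid=1 → no match; kept with NULLs on the b side.
- a[2] uid=7 → no match; kept with NULLs on the b side.
- a[3] uid=5 → no match; kept with NULLs on the b side.
- a[4] uid=4 → no match; kept with NULLs on the b side.
- a[5] uid=7 → no match; kept with NULLs on the b side.
- a[6] uid=1 → no match; kept with NULLs on the b side.
- a[7] uid=NULL → no match; kept with NULLs on the b side.
- a[8] uid=7 → no match; kept with NULLs on the b side.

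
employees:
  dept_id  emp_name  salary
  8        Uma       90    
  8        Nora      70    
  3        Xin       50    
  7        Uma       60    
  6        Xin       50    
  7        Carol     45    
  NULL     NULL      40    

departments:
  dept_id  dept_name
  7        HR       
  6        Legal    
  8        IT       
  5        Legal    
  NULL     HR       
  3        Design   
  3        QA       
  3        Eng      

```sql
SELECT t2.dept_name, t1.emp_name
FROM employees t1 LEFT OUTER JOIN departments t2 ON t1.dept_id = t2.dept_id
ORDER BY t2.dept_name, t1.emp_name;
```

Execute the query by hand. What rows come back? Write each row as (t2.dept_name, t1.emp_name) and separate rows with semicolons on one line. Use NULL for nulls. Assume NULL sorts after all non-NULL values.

(Design, Xin); (Eng, Xin); (HR, Carol); (HR, Uma); (IT, Nora); (IT, Uma); (Legal, Xin); (QA, Xin); (NULL, NULL)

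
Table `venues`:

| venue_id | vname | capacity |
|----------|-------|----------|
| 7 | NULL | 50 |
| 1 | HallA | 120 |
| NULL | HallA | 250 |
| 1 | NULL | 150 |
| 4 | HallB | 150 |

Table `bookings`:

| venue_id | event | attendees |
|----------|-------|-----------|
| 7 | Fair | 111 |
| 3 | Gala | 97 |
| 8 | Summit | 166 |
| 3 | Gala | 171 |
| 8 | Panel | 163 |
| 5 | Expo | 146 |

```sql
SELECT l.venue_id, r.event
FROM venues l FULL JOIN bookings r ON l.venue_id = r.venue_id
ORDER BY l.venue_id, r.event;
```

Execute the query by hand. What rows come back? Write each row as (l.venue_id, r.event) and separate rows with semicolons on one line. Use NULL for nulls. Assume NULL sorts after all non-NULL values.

(1, NULL); (1, NULL); (4, NULL); (7, Fair); (NULL, Expo); (NULL, Gala); (NULL, Gala); (NULL, Panel); (NULL, Summit); (NULL, NULL)

FULL OUTER JOIN keeps every row from both sides; unmatched rows get NULL for the other side's columns.
Matching on l.venue_id = r.venue_id. A NULL in a compared column never satisfies the condition.
- l[0] venue_id=7 → 1 match(es) in r → 1 row(s).
- l[1] venue_id=1 → no match; kept with NULLs on the r side.
- l[2] venue_id=NULL → no match; kept with NULLs on the r side.
- l[3] venue_id=1 → no match; kept with NULLs on the r side.
- l[4] venue_id=4 → no match; kept with NULLs on the r side.
- 5 row(s) from r found no l partner → padded with NULL.
After projecting and ordering:
l.venue_id | r.event
1 | NULL
1 | NULL
4 | NULL
7 | Fair
NULL | Expo
NULL | Gala
NULL | Gala
NULL | Panel
NULL | Summit
NULL | NULL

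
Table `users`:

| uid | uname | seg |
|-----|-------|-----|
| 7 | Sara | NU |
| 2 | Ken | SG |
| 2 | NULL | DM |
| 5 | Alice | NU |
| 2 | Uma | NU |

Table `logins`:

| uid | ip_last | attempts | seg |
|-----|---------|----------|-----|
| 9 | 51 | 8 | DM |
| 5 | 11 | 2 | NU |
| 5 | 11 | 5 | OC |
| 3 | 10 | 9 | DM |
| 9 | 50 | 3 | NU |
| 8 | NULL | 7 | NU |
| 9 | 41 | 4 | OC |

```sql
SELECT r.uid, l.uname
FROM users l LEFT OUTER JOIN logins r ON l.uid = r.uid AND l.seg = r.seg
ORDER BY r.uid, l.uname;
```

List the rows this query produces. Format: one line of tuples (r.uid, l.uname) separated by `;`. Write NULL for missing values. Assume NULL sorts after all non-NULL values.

(5, Alice); (NULL, Ken); (NULL, Sara); (NULL, Uma); (NULL, NULL)

LEFT JOIN keeps every row from `users`; unmatched rows get NULL for `logins`'s columns.
Matching on l.uid = r.uid AND l.seg = r.seg.
- l[0] uid=7, seg=NU → no match; kept with NULLs on the r side.
- l[1] uid=2, seg=SG → no match; kept with NULLs on the r side.
- l[2] uid=2, seg=DM → no match; kept with NULLs on the r side.
- l[3] uid=5, seg=NU → 1 match(es) in r → 1 row(s).
- l[4] uid=2, seg=NU → no match; kept with NULLs on the r side.
After projecting and ordering:
r.uid | l.uname
5 | Alice
NULL | Ken
NULL | Sara
NULL | Uma
NULL | NULL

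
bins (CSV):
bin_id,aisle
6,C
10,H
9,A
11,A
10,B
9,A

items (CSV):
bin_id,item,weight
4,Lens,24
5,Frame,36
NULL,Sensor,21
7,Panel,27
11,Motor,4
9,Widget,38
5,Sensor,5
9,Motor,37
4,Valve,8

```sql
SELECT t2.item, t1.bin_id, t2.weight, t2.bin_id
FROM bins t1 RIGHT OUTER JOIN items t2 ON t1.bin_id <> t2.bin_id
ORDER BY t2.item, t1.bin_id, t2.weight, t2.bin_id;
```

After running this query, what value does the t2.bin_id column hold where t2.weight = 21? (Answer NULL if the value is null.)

RIGHT JOIN keeps every row from `items`; unmatched rows get NULL for `bins`'s columns.
Matching on t1.bin_id <> t2.bin_id. A NULL in a compared column never satisfies the condition.
- t1 (bin_id=6) pairs with 8 row(s) of t2.
- t1 (bin_id=10) pairs with 8 row(s) of t2.
- t1 (bin_id=9) pairs with 6 row(s) of t2.
- t1 (bin_id=11) pairs with 7 row(s) of t2.
- t1 (bin_id=10) pairs with 8 row(s) of t2.
- t1 (bin_id=9) pairs with 6 row(s) of t2.
- plus 1 unmatched t2 row(s), each kept with NULL t1 columns.

NULL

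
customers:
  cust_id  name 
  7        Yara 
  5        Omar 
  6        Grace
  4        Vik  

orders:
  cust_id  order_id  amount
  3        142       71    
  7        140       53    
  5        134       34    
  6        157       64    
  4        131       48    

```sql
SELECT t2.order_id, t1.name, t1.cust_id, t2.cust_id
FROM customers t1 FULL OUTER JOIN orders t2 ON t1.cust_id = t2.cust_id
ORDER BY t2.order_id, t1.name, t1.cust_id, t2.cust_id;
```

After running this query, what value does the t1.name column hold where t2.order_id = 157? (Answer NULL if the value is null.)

Grace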